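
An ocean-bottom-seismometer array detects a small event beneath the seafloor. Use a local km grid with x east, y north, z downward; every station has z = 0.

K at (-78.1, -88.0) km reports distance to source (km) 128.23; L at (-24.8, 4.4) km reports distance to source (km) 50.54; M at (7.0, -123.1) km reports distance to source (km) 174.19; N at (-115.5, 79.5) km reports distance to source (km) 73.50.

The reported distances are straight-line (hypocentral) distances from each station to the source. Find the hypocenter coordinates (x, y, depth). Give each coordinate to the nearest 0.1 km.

Each station gives a sphere (x−x_i)² + (y−y_i)² + z² = d_i² (stations at z=0).
Subtracting the K sphere from L and M: z² cancels, leaving linear equations in x and y:
106.6 x + 184.8 y = 679.43
170.2 x − 70.2 y = -12540.22
Solving: x ≈ -58.294, y ≈ 37.303 km (keep extra digits for the depth step; rounded: -58.3, 37.3).
Then from the K sphere: z² = 128.23² − (x + 78.1)² − (y + 88.0)² with x = -58.294, y = 37.303, so z ≈ 18.703 ≈ 18.7 km.
Check against N (with the unrounded solution): distance 73.51 ≈ 73.50 km. ✓

x ≈ -58.3 km, y ≈ 37.3 km, depth ≈ 18.7 km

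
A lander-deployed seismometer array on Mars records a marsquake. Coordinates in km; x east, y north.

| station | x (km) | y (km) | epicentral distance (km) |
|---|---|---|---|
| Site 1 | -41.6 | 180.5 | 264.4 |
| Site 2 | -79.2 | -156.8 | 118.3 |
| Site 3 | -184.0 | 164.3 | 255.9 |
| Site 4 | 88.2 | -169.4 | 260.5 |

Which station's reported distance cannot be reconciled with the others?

Solve using three stations at a time. Using Site 1, Site 2, Site 4 (subtract circle equations pairwise → linear system) gives (x, y) ≈ (-148.7, -61.2).
Distances from that point to each station vs reported:
  Site 1: calculated 264.4 vs reported 264.4 → residual 0.0 km
  Site 2: calculated 118.2 vs reported 118.3 → residual 0.1 km
  Site 3: calculated 228.2 vs reported 255.9 → residual 27.7 km
  Site 4: calculated 260.5 vs reported 260.5 → residual 0.0 km
Site 1, Site 2, Site 4 are mutually consistent (residuals ≈ 0); Site 3 is off by 27.7 km.

Site 3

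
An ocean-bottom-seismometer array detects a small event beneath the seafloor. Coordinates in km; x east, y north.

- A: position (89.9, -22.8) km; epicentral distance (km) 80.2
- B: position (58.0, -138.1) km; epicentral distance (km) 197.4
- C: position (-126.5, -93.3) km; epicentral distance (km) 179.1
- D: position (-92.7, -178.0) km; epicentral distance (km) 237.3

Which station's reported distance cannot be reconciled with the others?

A

Solve using three stations at a time. Using B, C, D (subtract circle equations pairwise → linear system) gives (x, y) ≈ (-13.7, 45.7).
Distances from that point to each station vs reported:
  A: calculated 124.2 vs reported 80.2 → residual 44.0 km
  B: calculated 197.3 vs reported 197.4 → residual 0.1 km
  C: calculated 179.0 vs reported 179.1 → residual 0.1 km
  D: calculated 237.2 vs reported 237.3 → residual 0.1 km
B, C, D are mutually consistent (residuals ≈ 0); A is off by 44.0 km.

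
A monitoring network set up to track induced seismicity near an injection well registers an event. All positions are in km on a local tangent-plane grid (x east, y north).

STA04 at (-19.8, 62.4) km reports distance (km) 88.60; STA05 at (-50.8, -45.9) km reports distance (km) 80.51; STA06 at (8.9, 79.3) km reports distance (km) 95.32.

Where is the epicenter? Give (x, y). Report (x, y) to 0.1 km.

x ≈ 23.5 km, y ≈ -14.9 km

Circle about each station: (x + 19.8)² + (y − 62.4)² = 88.60²; (x + 50.8)² + (y + 45.9)² = 80.51²; (x − 8.9)² + (y − 79.3)² = 95.32².
Subtracting the STA04 equation from the STA05 and STA06 equations removes the quadratic terms:
-62.0 x − 216.6 y = 1769.75
57.4 x + 33.8 y = 845.96
Solving the 2×2 system: x ≈ 23.5, y ≈ -14.9 km.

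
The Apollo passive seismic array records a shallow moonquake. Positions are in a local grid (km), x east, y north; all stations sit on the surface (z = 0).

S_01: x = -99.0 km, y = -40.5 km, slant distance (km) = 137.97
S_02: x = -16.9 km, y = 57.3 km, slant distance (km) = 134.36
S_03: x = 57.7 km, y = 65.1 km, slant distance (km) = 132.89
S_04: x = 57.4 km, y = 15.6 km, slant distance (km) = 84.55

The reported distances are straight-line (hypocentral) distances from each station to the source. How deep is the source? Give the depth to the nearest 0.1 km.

Each station gives a sphere (x−x_i)² + (y−y_i)² + z² = d_i² (stations at z=0).
Subtracting the S_01 sphere from S_02 and S_03: z² cancels, leaving linear equations in x and y:
164.2 x + 195.6 y = -6889.24
313.4 x + 211.2 y = -2497.98
Solving: x ≈ 36.301, y ≈ -65.694 km (keep extra digits for the depth step; rounded: 36.3, -65.7).
Then from the S_01 sphere: z² = 137.97² − (x + 99.0)² − (y + 40.5)² with x = 36.301, y = -65.694, so z ≈ 9.727 ≈ 9.7 km.

9.7 km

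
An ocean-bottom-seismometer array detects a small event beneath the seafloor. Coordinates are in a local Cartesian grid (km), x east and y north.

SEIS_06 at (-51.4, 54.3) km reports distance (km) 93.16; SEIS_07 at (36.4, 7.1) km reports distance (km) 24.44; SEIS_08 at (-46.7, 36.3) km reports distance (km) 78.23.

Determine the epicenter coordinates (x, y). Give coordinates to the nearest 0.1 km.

17.5 km east, -8.4 km north

Circle about each station: (x + 51.4)² + (y − 54.3)² = 93.16²; (x − 36.4)² + (y − 7.1)² = 24.44²; (x + 46.7)² + (y − 36.3)² = 78.23².
Subtracting the SEIS_06 equation from the SEIS_07 and SEIS_08 equations removes the quadratic terms:
175.6 x − 94.4 y = 3866.39
9.4 x − 36.0 y = 466.98
Solving the 2×2 system: x ≈ 17.5, y ≈ -8.4 km.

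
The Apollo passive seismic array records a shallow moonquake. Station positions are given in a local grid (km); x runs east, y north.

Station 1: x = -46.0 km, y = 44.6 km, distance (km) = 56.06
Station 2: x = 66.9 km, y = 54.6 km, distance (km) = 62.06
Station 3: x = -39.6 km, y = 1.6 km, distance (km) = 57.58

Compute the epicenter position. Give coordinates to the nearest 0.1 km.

Circle about each station: (x + 46.0)² + (y − 44.6)² = 56.06²; (x − 66.9)² + (y − 54.6)² = 62.06²; (x + 39.6)² + (y − 1.6)² = 57.58².
Subtracting the Station 1 equation from the Station 2 and Station 3 equations removes the quadratic terms:
225.8 x + 20.0 y = 2642.89
12.8 x − 86.0 y = -2707.17
Solving the 2×2 system: x ≈ 8.8, y ≈ 32.8 km.

x ≈ 8.8 km, y ≈ 32.8 km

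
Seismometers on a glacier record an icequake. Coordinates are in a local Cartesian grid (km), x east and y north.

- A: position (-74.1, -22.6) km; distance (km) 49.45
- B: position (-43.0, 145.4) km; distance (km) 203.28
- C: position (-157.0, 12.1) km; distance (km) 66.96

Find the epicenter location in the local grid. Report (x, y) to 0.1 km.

Circle about each station: (x + 74.1)² + (y + 22.6)² = 49.45²; (x + 43.0)² + (y − 145.4)² = 203.28²; (x + 157.0)² + (y − 12.1)² = 66.96².
Subtracting the A equation from the B and C equations removes the quadratic terms:
62.2 x + 336.0 y = -21888.87
-165.8 x + 69.4 y = 16755.50
Solving the 2×2 system: x ≈ -119.1, y ≈ -43.1 km.
Check against A (with the unrounded x, y): √((x + 74.1)²+(y + 22.6)²) = 49.45 ≈ 49.45 km. ✓

-119.1 km east, -43.1 km north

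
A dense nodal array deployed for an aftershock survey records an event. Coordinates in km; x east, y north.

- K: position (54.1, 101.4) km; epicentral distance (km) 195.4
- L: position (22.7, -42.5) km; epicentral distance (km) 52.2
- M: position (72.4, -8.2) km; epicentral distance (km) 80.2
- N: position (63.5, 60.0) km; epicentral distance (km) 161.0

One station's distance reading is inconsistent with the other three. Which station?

M

Solve using three stations at a time. Using K, L, N (subtract circle equations pairwise → linear system) gives (x, y) ≈ (-10.4, -83.1).
Distances from that point to each station vs reported:
  K: calculated 195.5 vs reported 195.4 → residual 0.1 km
  L: calculated 52.4 vs reported 52.2 → residual 0.2 km
  M: calculated 111.7 vs reported 80.2 → residual 31.5 km
  N: calculated 161.1 vs reported 161.0 → residual 0.1 km
K, L, N are mutually consistent (residuals ≈ 0); M is off by 31.5 km.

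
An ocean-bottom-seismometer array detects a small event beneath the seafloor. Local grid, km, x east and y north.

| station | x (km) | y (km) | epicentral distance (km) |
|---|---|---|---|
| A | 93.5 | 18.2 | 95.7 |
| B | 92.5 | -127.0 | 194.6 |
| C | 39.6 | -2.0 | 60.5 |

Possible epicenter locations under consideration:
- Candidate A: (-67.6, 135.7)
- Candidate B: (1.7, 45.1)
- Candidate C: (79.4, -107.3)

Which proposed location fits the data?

Candidate B

For each candidate, compare |candidate − station| to the reported distance:
Candidate A: residuals A 103.7, B 113.0, C 114.0 → max 114.0 km
Candidate B: residuals A 0.0, B 0.0, C 0.0 → max 0.0 km
Candidate C: residuals A 30.6, B 170.9, C 52.1 → max 170.9 km
Only Candidate B has all residuals ≈ 0.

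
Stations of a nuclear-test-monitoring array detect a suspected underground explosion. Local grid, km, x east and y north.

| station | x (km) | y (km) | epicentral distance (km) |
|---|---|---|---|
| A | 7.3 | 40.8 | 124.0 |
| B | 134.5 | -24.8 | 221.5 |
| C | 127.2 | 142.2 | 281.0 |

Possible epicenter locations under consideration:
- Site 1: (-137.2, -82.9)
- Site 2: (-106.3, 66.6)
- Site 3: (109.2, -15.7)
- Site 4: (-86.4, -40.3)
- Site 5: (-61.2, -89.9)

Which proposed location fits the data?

Site 4

For each candidate, compare |candidate − station| to the reported distance:
Site 1: residuals A 66.2, B 56.3, C 66.2 → max 66.2 km
Site 2: residuals A 7.5, B 36.1, C 35.6 → max 36.1 km
Site 3: residuals A 7.5, B 194.6, C 122.1 → max 194.6 km
Site 4: residuals A 0.1, B 0.1, C 0.1 → max 0.1 km
Site 5: residuals A 23.6, B 15.3, C 17.9 → max 23.6 km
Only Site 4 has all residuals ≈ 0.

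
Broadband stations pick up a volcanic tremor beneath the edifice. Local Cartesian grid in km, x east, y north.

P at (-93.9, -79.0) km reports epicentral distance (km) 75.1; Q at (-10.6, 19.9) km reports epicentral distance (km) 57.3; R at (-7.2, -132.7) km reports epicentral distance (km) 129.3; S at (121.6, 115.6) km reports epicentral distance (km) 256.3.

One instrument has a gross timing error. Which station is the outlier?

Solve using three stations at a time. Using P, Q, R (subtract circle equations pairwise → linear system) gives (x, y) ≈ (-57.2, -13.5).
Distances from that point to each station vs reported:
  P: calculated 75.1 vs reported 75.1 → residual 0.0 km
  Q: calculated 57.3 vs reported 57.3 → residual 0.0 km
  R: calculated 129.3 vs reported 129.3 → residual 0.0 km
  S: calculated 220.5 vs reported 256.3 → residual 35.8 km
P, Q, R are mutually consistent (residuals ≈ 0); S is off by 35.8 km.

S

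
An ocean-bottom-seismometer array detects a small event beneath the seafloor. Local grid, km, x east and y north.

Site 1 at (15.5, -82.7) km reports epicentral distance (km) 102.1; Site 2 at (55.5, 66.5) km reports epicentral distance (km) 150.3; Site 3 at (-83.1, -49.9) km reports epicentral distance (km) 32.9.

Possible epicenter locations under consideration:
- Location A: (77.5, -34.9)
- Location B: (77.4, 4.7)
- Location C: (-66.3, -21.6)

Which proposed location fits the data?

For each candidate, compare |candidate − station| to the reported distance:
Location A: residuals Site 1 23.8, Site 2 46.5, Site 3 128.4 → max 128.4 km
Location B: residuals Site 1 5.0, Site 2 84.7, Site 3 136.6 → max 136.6 km
Location C: residuals Site 1 0.0, Site 2 0.0, Site 3 0.0 → max 0.0 km
Only Location C has all residuals ≈ 0.

Location C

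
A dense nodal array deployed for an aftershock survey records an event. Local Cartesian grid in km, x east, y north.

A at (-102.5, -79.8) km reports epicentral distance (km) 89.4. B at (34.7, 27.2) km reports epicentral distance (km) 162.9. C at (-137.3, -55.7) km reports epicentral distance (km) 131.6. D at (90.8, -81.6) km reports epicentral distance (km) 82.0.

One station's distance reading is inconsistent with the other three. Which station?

Solve using three stations at a time. Using A, B, C (subtract circle equations pairwise → linear system) gives (x, y) ≈ (-25.1, -124.3).
Distances from that point to each station vs reported:
  A: calculated 89.3 vs reported 89.4 → residual 0.1 km
  B: calculated 162.9 vs reported 162.9 → residual 0.0 km
  C: calculated 131.5 vs reported 131.6 → residual 0.1 km
  D: calculated 123.5 vs reported 82.0 → residual 41.5 km
A, B, C are mutually consistent (residuals ≈ 0); D is off by 41.5 km.

D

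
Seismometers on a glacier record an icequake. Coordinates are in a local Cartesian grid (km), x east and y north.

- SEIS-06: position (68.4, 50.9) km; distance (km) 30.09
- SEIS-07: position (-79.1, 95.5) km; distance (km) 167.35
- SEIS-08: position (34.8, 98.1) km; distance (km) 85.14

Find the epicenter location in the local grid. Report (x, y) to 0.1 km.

Circle about each station: (x − 68.4)² + (y − 50.9)² = 30.09²; (x + 79.1)² + (y − 95.5)² = 167.35²; (x − 34.8)² + (y − 98.1)² = 85.14².
Subtracting the SEIS-06 equation from the SEIS-07 and SEIS-08 equations removes the quadratic terms:
-295.0 x + 89.2 y = -18992.92
-67.2 x + 94.4 y = -2778.13
Solving the 2×2 system: x ≈ 70.7, y ≈ 20.9 km.

(70.7, 20.9)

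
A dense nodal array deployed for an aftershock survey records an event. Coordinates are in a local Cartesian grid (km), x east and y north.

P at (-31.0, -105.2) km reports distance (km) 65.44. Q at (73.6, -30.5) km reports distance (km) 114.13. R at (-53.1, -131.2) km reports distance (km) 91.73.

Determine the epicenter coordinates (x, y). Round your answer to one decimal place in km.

x ≈ -40.1 km, y ≈ -40.4 km

Circle about each station: (x + 31.0)² + (y + 105.2)² = 65.44²; (x − 73.6)² + (y + 30.5)² = 114.13²; (x + 53.1)² + (y + 131.2)² = 91.73².
Subtracting the P equation from the Q and R equations removes the quadratic terms:
209.2 x + 149.4 y = -14424.09
-44.2 x − 52.0 y = 3873.01
Solving the 2×2 system: x ≈ -40.1, y ≈ -40.4 km.
Check against P (with the unrounded x, y): √((x + 31.0)²+(y + 105.2)²) = 65.44 ≈ 65.44 km. ✓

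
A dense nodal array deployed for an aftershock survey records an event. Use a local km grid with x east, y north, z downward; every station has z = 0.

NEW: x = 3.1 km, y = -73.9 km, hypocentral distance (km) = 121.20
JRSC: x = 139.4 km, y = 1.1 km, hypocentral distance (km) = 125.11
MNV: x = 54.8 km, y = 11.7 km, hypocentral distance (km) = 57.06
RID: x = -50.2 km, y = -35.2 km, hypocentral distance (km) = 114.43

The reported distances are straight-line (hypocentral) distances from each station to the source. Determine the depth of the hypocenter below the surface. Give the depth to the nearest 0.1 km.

z ≈ 43.6 km

Each station gives a sphere (x−x_i)² + (y−y_i)² + z² = d_i² (stations at z=0).
Subtracting the NEW sphere from JRSC and MNV: z² cancels, leaving linear equations in x and y:
272.6 x + 150.0 y = 12999.68
103.4 x + 171.2 y = 9102.71
Solving: x ≈ 27.605, y ≈ 36.498 km (keep extra digits for the depth step; rounded: 27.6, 36.5).
Then from the NEW sphere: z² = 121.20² − (x − 3.1)² − (y + 73.9)² with x = 27.605, y = 36.498, so z ≈ 43.603 ≈ 43.6 km.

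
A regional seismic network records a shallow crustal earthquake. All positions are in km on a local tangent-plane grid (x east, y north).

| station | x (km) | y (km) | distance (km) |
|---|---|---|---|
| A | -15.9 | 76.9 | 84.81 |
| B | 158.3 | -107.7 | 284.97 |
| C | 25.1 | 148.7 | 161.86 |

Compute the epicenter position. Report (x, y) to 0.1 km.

Circle about each station: (x + 15.9)² + (y − 76.9)² = 84.81²; (x − 158.3)² + (y + 107.7)² = 284.97²; (x − 25.1)² + (y − 148.7)² = 161.86².
Subtracting pairs of circle equations eliminates x²+y² and gives linear equations (the radical axes):
348.4 x − 369.2 y = -43523.40
82.0 x + 143.6 y = -2430.64
Solving the 2×2 system: x ≈ -89.0, y ≈ 33.9 km.

(-89.0, 33.9)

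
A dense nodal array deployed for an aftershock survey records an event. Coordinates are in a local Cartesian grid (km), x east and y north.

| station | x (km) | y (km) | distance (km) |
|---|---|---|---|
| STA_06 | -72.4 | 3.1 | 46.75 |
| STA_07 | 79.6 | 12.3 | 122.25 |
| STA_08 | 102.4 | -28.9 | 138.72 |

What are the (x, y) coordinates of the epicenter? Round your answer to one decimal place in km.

(-36.3, -26.6)

Circle about each station: (x + 72.4)² + (y − 3.1)² = 46.75²; (x − 79.6)² + (y − 12.3)² = 122.25²; (x − 102.4)² + (y + 28.9)² = 138.72².
Subtracting the STA_06 equation from the STA_07 and STA_08 equations removes the quadratic terms:
304.0 x + 18.4 y = -11523.42
349.6 x − 64.0 y = -10988.08
Solving the 2×2 system: x ≈ -36.3, y ≈ -26.6 km.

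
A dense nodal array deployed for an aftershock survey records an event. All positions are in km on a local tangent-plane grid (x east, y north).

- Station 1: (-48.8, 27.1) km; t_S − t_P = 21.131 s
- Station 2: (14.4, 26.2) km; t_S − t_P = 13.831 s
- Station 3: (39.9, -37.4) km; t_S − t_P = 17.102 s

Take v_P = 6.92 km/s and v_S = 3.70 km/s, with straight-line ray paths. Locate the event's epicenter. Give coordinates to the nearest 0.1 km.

Distance from S−P lag: d = Δt · v_P v_S / (v_P − v_S) = Δt · (6.92·3.70)/(6.92−3.70) ≈ 7.9516·Δt.
So d_Station 1 = 168.02, d_Station 2 = 109.98, d_Station 3 = 135.99 km.
Circle about each station: (x + 48.8)² + (y − 27.1)² = 168.02²; (x − 14.4)² + (y − 26.2)² = 109.98²; (x − 39.9)² + (y + 37.4)² = 135.99².
Subtracting pairs of circle equations eliminates x²+y² and gives linear equations (the radical axes):
126.4 x − 1.8 y = 13913.07
177.4 x − 129.0 y = 9612.36
Solving the 2×2 system: x ≈ 111.2, y ≈ 78.4 km.
Check against Station 1 (with the unrounded x, y): √((x + 48.8)²+(y − 27.1)²) = 168.01 ≈ 168.02 km. ✓

(111.2, 78.4)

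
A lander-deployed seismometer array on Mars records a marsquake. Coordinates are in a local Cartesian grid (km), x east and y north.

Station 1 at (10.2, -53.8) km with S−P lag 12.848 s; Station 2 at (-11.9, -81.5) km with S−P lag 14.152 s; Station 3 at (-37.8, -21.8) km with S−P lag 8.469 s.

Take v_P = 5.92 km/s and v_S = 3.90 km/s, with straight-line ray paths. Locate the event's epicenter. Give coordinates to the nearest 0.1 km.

(-69.1, 69.8)

Distance from S−P lag: d = Δt · v_P v_S / (v_P − v_S) = Δt · (5.92·3.90)/(5.92−3.90) ≈ 11.4297·Δt.
So d_Station 1 = 146.85, d_Station 2 = 161.75, d_Station 3 = 96.80 km.
Circle about each station: (x − 10.2)² + (y + 53.8)² = 146.85²; (x + 11.9)² + (y + 81.5)² = 161.75²; (x + 37.8)² + (y + 21.8)² = 96.80².
Subtracting pairs of circle equations eliminates x²+y² and gives linear equations (the radical axes):
-44.2 x − 55.4 y = -812.76
-96.0 x + 64.0 y = 11100.28
Solving the 2×2 system: x ≈ -69.1, y ≈ 69.8 km.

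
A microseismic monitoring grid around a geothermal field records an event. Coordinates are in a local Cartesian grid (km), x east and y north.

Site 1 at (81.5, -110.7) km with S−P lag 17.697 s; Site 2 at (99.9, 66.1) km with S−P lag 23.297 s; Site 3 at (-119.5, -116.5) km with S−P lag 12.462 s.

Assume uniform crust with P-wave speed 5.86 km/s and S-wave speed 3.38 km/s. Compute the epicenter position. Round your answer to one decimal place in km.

(-45.9, -49.5)

Distance from S−P lag: d = Δt · v_P v_S / (v_P − v_S) = Δt · (5.86·3.38)/(5.86−3.38) ≈ 7.9866·Δt.
So d_Site 1 = 141.34, d_Site 2 = 186.06, d_Site 3 = 99.53 km.
Circle about each station: (x − 81.5)² + (y + 110.7)² = 141.34²; (x − 99.9)² + (y − 66.1)² = 186.06²; (x + 119.5)² + (y + 116.5)² = 99.53².
Subtracting pairs of circle equations eliminates x²+y² and gives linear equations (the radical axes):
36.8 x + 353.6 y = -19188.85
-402.0 x − 11.6 y = 19026.53
Solving the 2×2 system: x ≈ -45.9, y ≈ -49.5 km.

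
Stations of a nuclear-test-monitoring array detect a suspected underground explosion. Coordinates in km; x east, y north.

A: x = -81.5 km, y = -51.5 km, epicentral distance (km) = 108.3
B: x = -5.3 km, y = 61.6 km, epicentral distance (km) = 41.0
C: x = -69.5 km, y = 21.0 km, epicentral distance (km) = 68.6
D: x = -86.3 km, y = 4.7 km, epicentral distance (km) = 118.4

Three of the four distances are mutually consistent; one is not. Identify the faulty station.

D

Solve using three stations at a time. Using A, B, C (subtract circle equations pairwise → linear system) gives (x, y) ≈ (-0.9, 20.8).
Distances from that point to each station vs reported:
  A: calculated 108.3 vs reported 108.3 → residual 0.0 km
  B: calculated 41.0 vs reported 41.0 → residual 0.0 km
  C: calculated 68.6 vs reported 68.6 → residual 0.0 km
  D: calculated 86.9 vs reported 118.4 → residual 31.5 km
A, B, C are mutually consistent (residuals ≈ 0); D is off by 31.5 km.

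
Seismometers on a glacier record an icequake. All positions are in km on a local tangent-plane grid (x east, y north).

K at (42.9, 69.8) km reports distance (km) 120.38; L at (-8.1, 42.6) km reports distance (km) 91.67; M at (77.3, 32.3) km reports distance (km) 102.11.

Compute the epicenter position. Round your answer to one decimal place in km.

Circle about each station: (x − 42.9)² + (y − 69.8)² = 120.38²; (x + 8.1)² + (y − 42.6)² = 91.67²; (x − 77.3)² + (y − 32.3)² = 102.11².
Subtracting the K equation from the L and M equations removes the quadratic terms:
-102.0 x − 54.4 y = 1255.88
68.8 x − 75.0 y = 4371.02
Solving the 2×2 system: x ≈ 12.6, y ≈ -46.7 km.

12.6 km east, -46.7 km north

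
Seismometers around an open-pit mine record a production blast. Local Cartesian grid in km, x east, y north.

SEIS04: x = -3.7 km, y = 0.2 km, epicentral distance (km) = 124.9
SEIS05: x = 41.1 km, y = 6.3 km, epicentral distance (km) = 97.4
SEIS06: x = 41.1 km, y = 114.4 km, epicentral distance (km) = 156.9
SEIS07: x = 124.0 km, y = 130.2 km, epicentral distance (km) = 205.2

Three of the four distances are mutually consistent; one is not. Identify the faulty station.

Solve using three stations at a time. Using SEIS04, SEIS05, SEIS07 (subtract circle equations pairwise → linear system) gives (x, y) ≈ (97.4, -73.3).
Distances from that point to each station vs reported:
  SEIS04: calculated 124.9 vs reported 124.9 → residual 0.0 km
  SEIS05: calculated 97.5 vs reported 97.4 → residual 0.1 km
  SEIS06: calculated 195.9 vs reported 156.9 → residual 39.0 km
  SEIS07: calculated 205.2 vs reported 205.2 → residual 0.0 km
SEIS04, SEIS05, SEIS07 are mutually consistent (residuals ≈ 0); SEIS06 is off by 39.0 km.

SEIS06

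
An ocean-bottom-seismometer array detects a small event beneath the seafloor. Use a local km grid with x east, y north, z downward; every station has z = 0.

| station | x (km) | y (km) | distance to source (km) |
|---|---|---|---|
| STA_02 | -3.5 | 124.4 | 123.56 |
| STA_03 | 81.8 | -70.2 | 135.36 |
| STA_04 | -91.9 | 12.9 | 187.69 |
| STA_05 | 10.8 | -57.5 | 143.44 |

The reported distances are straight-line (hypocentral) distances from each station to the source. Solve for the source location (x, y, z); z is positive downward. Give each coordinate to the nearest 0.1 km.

(83.3, 54.3, 53.1)

Each station gives a sphere (x−x_i)² + (y−y_i)² + z² = d_i² (stations at z=0).
Subtracting the STA_02 sphere from STA_03 and STA_04: z² cancels, leaving linear equations in x and y:
170.6 x − 389.2 y = -6923.59
-176.8 x − 223.0 y = -26836.05
Solving: x ≈ 83.297, y ≈ 54.301 km (keep extra digits for the depth step; rounded: 83.3, 54.3).
Then from the STA_02 sphere: z² = 123.56² − (x + 3.5)² − (y − 124.4)² with x = 83.297, y = 54.301, so z ≈ 53.099 ≈ 53.1 km.
Check against STA_05 (with the unrounded solution): distance 143.44 ≈ 143.44 km. ✓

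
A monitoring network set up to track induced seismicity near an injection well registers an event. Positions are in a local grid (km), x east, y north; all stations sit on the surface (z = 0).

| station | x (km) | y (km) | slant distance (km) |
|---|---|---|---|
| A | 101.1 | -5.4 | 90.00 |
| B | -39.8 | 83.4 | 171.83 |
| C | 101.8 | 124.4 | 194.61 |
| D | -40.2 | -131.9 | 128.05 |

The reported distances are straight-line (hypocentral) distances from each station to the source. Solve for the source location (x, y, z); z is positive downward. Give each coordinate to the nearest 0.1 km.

Each station gives a sphere (x−x_i)² + (y−y_i)² + z² = d_i² (stations at z=0).
Subtracting the A sphere from B and C: z² cancels, leaving linear equations in x and y:
-281.8 x + 177.6 y = -23136.32
1.4 x + 259.6 y = -14184.82
Solving: x ≈ 47.504, y ≈ -54.897 km (keep extra digits for the depth step; rounded: 47.5, -54.9).
Then from the A sphere: z² = 90.00² − (x − 101.1)² − (y + 5.4)² with x = 47.504, y = -54.897, so z ≈ 52.702 ≈ 52.7 km.

(47.5, -54.9, 52.7)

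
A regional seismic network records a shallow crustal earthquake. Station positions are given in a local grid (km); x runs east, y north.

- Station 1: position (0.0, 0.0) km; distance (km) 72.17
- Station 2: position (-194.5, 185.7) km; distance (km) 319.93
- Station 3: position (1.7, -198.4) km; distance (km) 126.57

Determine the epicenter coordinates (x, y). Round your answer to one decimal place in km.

Circle about each station: x² + y² = 72.17²; (x + 194.5)² + (y − 185.7)² = 319.93²; (x − 1.7)² + (y + 198.4)² = 126.57².
Subtracting pairs of circle equations eliminates x²+y² and gives linear equations (the radical axes):
-389.0 x + 371.4 y = -24831.96
3.4 x − 396.8 y = 28553.99
Solving the 2×2 system: x ≈ -4.9, y ≈ -72.0 km.

-4.9 km east, -72.0 km north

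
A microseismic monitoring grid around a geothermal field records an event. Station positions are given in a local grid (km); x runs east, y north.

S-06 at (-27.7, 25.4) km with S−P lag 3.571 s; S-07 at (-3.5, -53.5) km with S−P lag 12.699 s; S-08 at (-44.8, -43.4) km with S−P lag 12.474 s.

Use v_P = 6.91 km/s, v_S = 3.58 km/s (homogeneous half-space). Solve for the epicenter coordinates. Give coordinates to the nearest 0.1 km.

Distance from S−P lag: d = Δt · v_P v_S / (v_P − v_S) = Δt · (6.91·3.58)/(6.91−3.58) ≈ 7.4288·Δt.
So d_S-06 = 26.53, d_S-07 = 94.34, d_S-08 = 92.67 km.
Circle about each station: (x + 27.7)² + (y − 25.4)² = 26.53²; (x + 3.5)² + (y + 53.5)² = 94.34²; (x + 44.8)² + (y + 43.4)² = 92.67².
Subtracting the S-06 equation from the S-07 and S-08 equations removes the quadratic terms:
48.4 x − 157.8 y = -6734.14
-34.2 x − 137.6 y = -5405.74
Solving the 2×2 system: x ≈ -6.1, y ≈ 40.8 km.
Check against S-06 (with the unrounded x, y): √((x + 27.7)²+(y − 25.4)²) = 26.53 ≈ 26.53 km. ✓

(-6.1, 40.8)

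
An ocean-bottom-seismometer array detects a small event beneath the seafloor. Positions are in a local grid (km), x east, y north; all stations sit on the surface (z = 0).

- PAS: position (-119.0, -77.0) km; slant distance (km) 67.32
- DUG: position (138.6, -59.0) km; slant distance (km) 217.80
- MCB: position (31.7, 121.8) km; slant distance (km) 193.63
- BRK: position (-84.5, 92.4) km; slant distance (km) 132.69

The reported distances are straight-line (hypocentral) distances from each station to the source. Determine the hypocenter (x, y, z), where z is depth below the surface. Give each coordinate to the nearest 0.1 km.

x ≈ -75.7 km, y ≈ -36.2 km, depth ≈ 31.5 km

Each station gives a sphere (x−x_i)² + (y−y_i)² + z² = d_i² (stations at z=0).
Subtracting the PAS sphere from DUG and MCB: z² cancels, leaving linear equations in x and y:
515.2 x + 36.0 y = -40303.90
301.4 x + 397.6 y = -37210.46
Solving: x ≈ -75.700, y ≈ -36.204 km (keep extra digits for the depth step; rounded: -75.7, -36.2).
Then from the PAS sphere: z² = 67.32² − (x + 119.0)² − (y + 77.0)² with x = -75.700, y = -36.204, so z ≈ 31.508 ≈ 31.5 km.
Check against BRK (with the unrounded solution): distance 132.70 ≈ 132.69 km. ✓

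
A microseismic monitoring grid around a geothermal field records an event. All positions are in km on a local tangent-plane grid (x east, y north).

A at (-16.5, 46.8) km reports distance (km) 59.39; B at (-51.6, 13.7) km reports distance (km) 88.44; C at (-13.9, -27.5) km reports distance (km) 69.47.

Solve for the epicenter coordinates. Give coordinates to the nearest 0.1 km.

Circle about each station: (x + 16.5)² + (y − 46.8)² = 59.39²; (x + 51.6)² + (y − 13.7)² = 88.44²; (x + 13.9)² + (y + 27.5)² = 69.47².
Subtracting the A equation from the B and C equations removes the quadratic terms:
-70.2 x − 66.2 y = -3906.70
5.2 x − 148.6 y = -2811.94
Solving the 2×2 system: x ≈ 36.6, y ≈ 20.2 km.
Check against A (with the unrounded x, y): √((x + 16.5)²+(y − 46.8)²) = 59.39 ≈ 59.39 km. ✓

36.6 km east, 20.2 km north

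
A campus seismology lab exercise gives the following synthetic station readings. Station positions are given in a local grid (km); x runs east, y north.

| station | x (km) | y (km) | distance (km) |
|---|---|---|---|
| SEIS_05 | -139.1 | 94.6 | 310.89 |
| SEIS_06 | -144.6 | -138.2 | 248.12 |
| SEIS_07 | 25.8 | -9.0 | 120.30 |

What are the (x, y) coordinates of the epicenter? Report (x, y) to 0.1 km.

Circle about each station: (x + 139.1)² + (y − 94.6)² = 310.89²; (x + 144.6)² + (y + 138.2)² = 248.12²; (x − 25.8)² + (y + 9.0)² = 120.30².
Subtracting the SEIS_05 equation from the SEIS_06 and SEIS_07 equations removes the quadratic terms:
-11.0 x − 465.6 y = 46799.49
329.8 x − 207.2 y = 54629.17
Solving the 2×2 system: x ≈ 101.0, y ≈ -102.9 km.
Check against SEIS_05 (with the unrounded x, y): √((x + 139.1)²+(y − 94.6)²) = 310.89 ≈ 310.89 km. ✓

x ≈ 101.0 km, y ≈ -102.9 km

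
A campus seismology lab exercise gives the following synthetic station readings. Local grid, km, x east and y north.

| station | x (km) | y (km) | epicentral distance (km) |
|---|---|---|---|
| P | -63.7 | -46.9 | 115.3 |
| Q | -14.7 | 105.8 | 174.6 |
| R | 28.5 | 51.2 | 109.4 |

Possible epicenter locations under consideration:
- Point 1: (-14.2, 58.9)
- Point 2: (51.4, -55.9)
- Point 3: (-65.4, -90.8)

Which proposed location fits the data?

For each candidate, compare |candidate − station| to the reported distance:
Point 1: residuals P 1.5, Q 127.7, R 66.0 → max 127.7 km
Point 2: residuals P 0.2, Q 0.1, R 0.1 → max 0.2 km
Point 3: residuals P 71.4, Q 28.4, R 60.8 → max 71.4 km
Only Point 2 has all residuals ≈ 0.

Point 2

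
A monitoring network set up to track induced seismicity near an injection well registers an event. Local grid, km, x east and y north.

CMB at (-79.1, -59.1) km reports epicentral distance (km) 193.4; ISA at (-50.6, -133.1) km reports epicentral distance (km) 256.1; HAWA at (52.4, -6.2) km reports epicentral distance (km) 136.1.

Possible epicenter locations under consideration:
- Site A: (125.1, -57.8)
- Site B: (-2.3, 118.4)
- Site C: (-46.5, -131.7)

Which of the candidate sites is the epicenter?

For each candidate, compare |candidate − station| to the reported distance:
Site A: residuals CMB 10.8, ISA 64.9, HAWA 46.9 → max 64.9 km
Site B: residuals CMB 0.0, ISA 0.0, HAWA 0.0 → max 0.0 km
Site C: residuals CMB 113.8, ISA 251.8, HAWA 23.7 → max 251.8 km
Only Site B has all residuals ≈ 0.

Site B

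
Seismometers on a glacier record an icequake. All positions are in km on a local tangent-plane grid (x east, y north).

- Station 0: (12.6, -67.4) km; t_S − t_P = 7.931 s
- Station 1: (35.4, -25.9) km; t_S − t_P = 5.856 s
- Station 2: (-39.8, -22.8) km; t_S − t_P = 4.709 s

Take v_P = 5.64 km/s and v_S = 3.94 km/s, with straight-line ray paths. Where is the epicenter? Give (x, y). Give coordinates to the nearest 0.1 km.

Distance from S−P lag: d = Δt · v_P v_S / (v_P − v_S) = Δt · (5.64·3.94)/(5.64−3.94) ≈ 13.0715·Δt.
So d_Station 0 = 103.67, d_Station 1 = 76.55, d_Station 2 = 61.55 km.
Circle about each station: (x − 12.6)² + (y + 67.4)² = 103.67²; (x − 35.4)² + (y + 25.9)² = 76.55²; (x + 39.8)² + (y + 22.8)² = 61.55².
Subtracting pairs of circle equations eliminates x²+y² and gives linear equations (the radical axes):
45.6 x + 83.0 y = 2110.02
-104.8 x + 89.2 y = 4361.43
Solving the 2×2 system: x ≈ -13.6, y ≈ 32.9 km.

(-13.6, 32.9)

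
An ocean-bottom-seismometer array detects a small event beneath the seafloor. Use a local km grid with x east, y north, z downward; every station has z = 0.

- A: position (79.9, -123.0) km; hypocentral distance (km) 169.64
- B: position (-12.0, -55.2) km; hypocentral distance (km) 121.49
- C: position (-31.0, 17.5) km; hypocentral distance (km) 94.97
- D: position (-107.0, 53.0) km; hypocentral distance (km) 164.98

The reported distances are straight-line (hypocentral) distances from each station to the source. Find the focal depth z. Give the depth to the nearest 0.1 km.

depth ≈ 38.1 km

Each station gives a sphere (x−x_i)² + (y−y_i)² + z² = d_i² (stations at z=0).
Subtracting the A sphere from B and C: z² cancels, leaving linear equations in x and y:
-183.8 x + 135.6 y = -4304.06
-221.8 x + 281.0 y = -487.33
Solving: x ≈ 53.003, y ≈ 40.102 km (keep extra digits for the depth step; rounded: 53.0, 40.1).
Then from the A sphere: z² = 169.64² − (x − 79.9)² − (y + 123.0)² with x = 53.003, y = 40.102, so z ≈ 38.105 ≈ 38.1 km.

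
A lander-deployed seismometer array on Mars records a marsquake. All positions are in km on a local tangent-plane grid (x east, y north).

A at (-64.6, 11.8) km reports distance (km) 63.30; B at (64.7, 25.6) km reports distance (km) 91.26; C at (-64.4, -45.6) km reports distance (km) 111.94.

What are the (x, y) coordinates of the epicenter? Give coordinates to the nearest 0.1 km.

Circle about each station: (x + 64.6)² + (y − 11.8)² = 63.30²; (x − 64.7)² + (y − 25.6)² = 91.26²; (x + 64.4)² + (y + 45.6)² = 111.94².
Subtracting pairs of circle equations eliminates x²+y² and gives linear equations (the radical axes):
258.6 x + 27.6 y = -3792.45
0.4 x − 114.8 y = -6609.35
Solving the 2×2 system: x ≈ -20.8, y ≈ 57.5 km.

-20.8 km east, 57.5 km north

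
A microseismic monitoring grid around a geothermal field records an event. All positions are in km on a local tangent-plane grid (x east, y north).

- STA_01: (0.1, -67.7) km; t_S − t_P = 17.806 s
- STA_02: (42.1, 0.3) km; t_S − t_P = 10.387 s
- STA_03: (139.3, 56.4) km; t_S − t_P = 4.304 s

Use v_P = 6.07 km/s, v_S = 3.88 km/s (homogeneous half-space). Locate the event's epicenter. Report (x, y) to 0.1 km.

Distance from S−P lag: d = Δt · v_P v_S / (v_P − v_S) = Δt · (6.07·3.88)/(6.07−3.88) ≈ 10.7542·Δt.
So d_STA_01 = 191.49, d_STA_02 = 111.70, d_STA_03 = 46.29 km.
Circle about each station: (x − 0.1)² + (y + 67.7)² = 191.49²; (x − 42.1)² + (y − 0.3)² = 111.70²; (x − 139.3)² + (y − 56.4)² = 46.29².
Subtracting the STA_01 equation from the STA_02 and STA_03 equations removes the quadratic terms:
84.0 x + 136.0 y = 21380.73
278.4 x + 248.2 y = 52527.81
Solving the 2×2 system: x ≈ 108.0, y ≈ 90.5 km.

108.0 km east, 90.5 km north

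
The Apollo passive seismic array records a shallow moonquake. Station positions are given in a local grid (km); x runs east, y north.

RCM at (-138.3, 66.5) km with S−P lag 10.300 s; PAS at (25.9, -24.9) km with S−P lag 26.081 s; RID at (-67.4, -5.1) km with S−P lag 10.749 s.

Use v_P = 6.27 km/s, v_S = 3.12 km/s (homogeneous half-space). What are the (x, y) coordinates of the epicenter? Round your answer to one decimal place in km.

(-133.7, 2.7)

Distance from S−P lag: d = Δt · v_P v_S / (v_P − v_S) = Δt · (6.27·3.12)/(6.27−3.12) ≈ 6.2103·Δt.
So d_RCM = 63.97, d_PAS = 161.97, d_RID = 66.75 km.
Circle about each station: (x + 138.3)² + (y − 66.5)² = 63.97²; (x − 25.9)² + (y + 24.9)² = 161.97²; (x + 67.4)² + (y + 5.1)² = 66.75².
Subtracting pairs of circle equations eliminates x²+y² and gives linear equations (the radical axes):
328.4 x − 182.8 y = -44400.44
141.8 x − 143.2 y = -19343.77
Solving the 2×2 system: x ≈ -133.7, y ≈ 2.7 km.
Check against RCM (with the unrounded x, y): √((x + 138.3)²+(y − 66.5)²) = 63.99 ≈ 63.97 km. ✓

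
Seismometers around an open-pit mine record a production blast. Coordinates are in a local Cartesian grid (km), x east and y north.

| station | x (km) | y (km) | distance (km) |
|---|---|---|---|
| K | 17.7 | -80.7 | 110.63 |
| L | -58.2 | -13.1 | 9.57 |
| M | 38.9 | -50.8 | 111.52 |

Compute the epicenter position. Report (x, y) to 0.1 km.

Circle about each station: (x − 17.7)² + (y + 80.7)² = 110.63²; (x + 58.2)² + (y + 13.1)² = 9.57²; (x − 38.9)² + (y + 50.8)² = 111.52².
Subtracting the K equation from the L and M equations removes the quadratic terms:
-151.8 x + 135.2 y = 8880.48
42.4 x + 59.8 y = -2929.64
Solving the 2×2 system: x ≈ -62.6, y ≈ -4.6 km.

x ≈ -62.6 km, y ≈ -4.6 km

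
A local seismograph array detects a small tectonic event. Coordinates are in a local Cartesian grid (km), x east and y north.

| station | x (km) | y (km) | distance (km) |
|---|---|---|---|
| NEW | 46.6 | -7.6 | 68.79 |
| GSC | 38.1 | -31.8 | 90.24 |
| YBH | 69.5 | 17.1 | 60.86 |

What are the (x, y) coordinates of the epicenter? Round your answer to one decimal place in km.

Circle about each station: (x − 46.6)² + (y + 7.6)² = 68.79²; (x − 38.1)² + (y + 31.8)² = 90.24²; (x − 69.5)² + (y − 17.1)² = 60.86².
Subtracting pairs of circle equations eliminates x²+y² and gives linear equations (the radical axes):
-17.0 x − 48.4 y = -3177.66
45.8 x + 49.4 y = 3921.46
Solving the 2×2 system: x ≈ 23.8, y ≈ 57.3 km.

(23.8, 57.3)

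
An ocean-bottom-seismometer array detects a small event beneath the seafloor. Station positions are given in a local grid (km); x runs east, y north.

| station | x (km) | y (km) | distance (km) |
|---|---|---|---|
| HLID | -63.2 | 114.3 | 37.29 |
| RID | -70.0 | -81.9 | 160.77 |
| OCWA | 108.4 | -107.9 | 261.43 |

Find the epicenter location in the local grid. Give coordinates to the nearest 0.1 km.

-74.6 km east, 78.8 km north

Circle about each station: (x + 63.2)² + (y − 114.3)² = 37.29²; (x + 70.0)² + (y + 81.9)² = 160.77²; (x − 108.4)² + (y + 107.9)² = 261.43².
Subtracting pairs of circle equations eliminates x²+y² and gives linear equations (the radical axes):
-13.6 x − 392.4 y = -29907.57
343.2 x − 444.4 y = -60620.86
Solving the 2×2 system: x ≈ -74.6, y ≈ 78.8 km.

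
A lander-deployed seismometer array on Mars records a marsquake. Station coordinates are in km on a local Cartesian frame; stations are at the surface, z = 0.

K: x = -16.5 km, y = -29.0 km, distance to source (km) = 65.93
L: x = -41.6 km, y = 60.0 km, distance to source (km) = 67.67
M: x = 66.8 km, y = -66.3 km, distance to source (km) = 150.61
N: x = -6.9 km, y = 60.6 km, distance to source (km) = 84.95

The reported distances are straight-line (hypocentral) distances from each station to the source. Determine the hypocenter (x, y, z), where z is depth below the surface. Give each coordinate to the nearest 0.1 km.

x ≈ -61.3 km, y ≈ 5.1 km, depth ≈ 34.3 km

Each station gives a sphere (x−x_i)² + (y−y_i)² + z² = d_i² (stations at z=0).
Subtracting the K sphere from L and M: z² cancels, leaving linear equations in x and y:
-50.2 x + 178.0 y = 3984.85
166.6 x − 74.6 y = -10591.93
Solving: x ≈ -61.293, y ≈ 5.101 km (keep extra digits for the depth step; rounded: -61.3, 5.1).
Then from the K sphere: z² = 65.93² − (x + 16.5)² − (y + 29.0)² with x = -61.293, y = 5.101, so z ≈ 34.314 ≈ 34.3 km.
Check against N (with the unrounded solution): distance 84.95 ≈ 84.95 km. ✓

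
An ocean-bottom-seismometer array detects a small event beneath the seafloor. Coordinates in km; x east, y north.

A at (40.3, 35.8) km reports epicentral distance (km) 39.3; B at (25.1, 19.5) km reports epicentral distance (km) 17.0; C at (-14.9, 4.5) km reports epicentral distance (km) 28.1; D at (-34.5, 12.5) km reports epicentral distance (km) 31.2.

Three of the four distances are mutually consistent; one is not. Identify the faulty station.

D

Solve using three stations at a time. Using A, B, C (subtract circle equations pairwise → linear system) gives (x, y) ≈ (13.1, 7.4).
Distances from that point to each station vs reported:
  A: calculated 39.3 vs reported 39.3 → residual 0.0 km
  B: calculated 17.0 vs reported 17.0 → residual 0.0 km
  C: calculated 28.1 vs reported 28.1 → residual 0.0 km
  D: calculated 47.8 vs reported 31.2 → residual 16.6 km
A, B, C are mutually consistent (residuals ≈ 0); D is off by 16.6 km.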